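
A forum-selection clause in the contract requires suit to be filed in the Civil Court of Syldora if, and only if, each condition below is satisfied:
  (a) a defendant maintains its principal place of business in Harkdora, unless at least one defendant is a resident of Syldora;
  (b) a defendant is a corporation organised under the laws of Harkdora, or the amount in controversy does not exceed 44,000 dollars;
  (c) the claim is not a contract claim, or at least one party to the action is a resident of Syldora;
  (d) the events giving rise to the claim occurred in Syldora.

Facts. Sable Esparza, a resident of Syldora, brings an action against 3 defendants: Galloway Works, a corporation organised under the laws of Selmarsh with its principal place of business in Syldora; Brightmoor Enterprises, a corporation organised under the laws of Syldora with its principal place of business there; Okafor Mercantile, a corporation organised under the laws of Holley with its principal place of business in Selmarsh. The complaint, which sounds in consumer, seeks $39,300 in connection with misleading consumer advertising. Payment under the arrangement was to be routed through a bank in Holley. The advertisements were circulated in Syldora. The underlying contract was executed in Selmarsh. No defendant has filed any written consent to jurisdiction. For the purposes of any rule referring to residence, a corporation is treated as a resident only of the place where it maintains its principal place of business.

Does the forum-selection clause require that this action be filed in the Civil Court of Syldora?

The Civil Court of Syldora:
  (a) The corporate defendant(s) have their principal place of business in Selmarsh, Syldora, not Harkdora. However, Galloway Works resides in Syldora, so the 'unless' proviso supplies this condition. Satisfied.
  (b) The amount in controversy is 39,300 dollars, within the 44,000 dollars ceiling, so one alternative holds. Met.
  (c) The claim is a consumer claim, not a contract claim, so one alternative holds. Condition met.
  (d) The operative events occurred in Syldora. Met.
  → The clause applies.

Yes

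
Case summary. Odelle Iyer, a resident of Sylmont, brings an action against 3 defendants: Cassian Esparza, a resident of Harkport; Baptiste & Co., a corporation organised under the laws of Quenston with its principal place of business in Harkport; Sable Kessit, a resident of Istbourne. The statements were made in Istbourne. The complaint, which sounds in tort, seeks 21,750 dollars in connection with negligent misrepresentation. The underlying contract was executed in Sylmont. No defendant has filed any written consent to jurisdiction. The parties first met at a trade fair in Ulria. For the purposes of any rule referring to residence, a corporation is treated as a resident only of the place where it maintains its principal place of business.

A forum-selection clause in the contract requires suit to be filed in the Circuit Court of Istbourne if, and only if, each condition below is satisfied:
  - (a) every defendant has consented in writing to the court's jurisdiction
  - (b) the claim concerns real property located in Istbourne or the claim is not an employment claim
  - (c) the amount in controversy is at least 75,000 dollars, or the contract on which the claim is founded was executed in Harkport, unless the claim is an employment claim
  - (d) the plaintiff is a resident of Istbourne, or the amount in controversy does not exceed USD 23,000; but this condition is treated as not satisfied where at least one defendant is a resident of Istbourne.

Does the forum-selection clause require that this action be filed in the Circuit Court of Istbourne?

The Circuit Court of Istbourne:
  (a) No such written consent has been filed. Fails.
  (b) The claim is a tort claim, not an employment claim, so this disjunct is met. Met.
  (c) The amount in controversy is USD 21,750, below the 75,000 dollars floor; the contract was executed in Sylmont, not Harkport — no alternative holds. The proviso offers no rescue either, since the claim is a tort claim, not an employment claim. Not met.
  (d) The amount in controversy is USD 21,750, within the USD 23,000 ceiling, which satisfies one of the alternatives. But Sable Kessit resides in Istbourne, triggering the carve-out and defeating this condition. Not satisfied.
  → Forum clause is not triggered.

No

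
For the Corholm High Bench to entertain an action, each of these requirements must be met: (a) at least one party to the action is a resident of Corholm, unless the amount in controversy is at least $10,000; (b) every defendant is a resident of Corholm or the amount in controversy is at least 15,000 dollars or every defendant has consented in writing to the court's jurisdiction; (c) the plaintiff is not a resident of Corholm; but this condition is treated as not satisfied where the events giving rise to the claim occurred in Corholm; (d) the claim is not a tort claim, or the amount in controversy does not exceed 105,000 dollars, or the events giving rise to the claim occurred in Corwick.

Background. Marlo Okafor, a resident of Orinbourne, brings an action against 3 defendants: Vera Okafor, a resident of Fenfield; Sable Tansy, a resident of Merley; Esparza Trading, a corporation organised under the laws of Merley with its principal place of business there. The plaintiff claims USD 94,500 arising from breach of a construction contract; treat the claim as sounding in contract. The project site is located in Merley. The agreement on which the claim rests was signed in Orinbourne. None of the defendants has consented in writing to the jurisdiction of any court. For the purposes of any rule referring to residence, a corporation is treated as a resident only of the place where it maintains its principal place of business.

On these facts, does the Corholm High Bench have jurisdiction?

The Corholm High Bench:
  (a) No party resides in Corholm. The proviso rescues it, though: the amount in controversy is 94,500 dollars, which meets the USD 10,000 floor. Condition met.
  (b) The amount in controversy is $94,500, which meets the $15,000 floor, so this disjunct is met. Condition met.
  (c) The plaintiff resides in Orinbourne, which is not Corholm. The exception is not triggered, since the operative events occurred in Merley, not Corholm. Condition met.
  (d) The claim is a contract claim, not a tort claim, so one alternative holds. Met.
  → Jurisdiction lies.

Yes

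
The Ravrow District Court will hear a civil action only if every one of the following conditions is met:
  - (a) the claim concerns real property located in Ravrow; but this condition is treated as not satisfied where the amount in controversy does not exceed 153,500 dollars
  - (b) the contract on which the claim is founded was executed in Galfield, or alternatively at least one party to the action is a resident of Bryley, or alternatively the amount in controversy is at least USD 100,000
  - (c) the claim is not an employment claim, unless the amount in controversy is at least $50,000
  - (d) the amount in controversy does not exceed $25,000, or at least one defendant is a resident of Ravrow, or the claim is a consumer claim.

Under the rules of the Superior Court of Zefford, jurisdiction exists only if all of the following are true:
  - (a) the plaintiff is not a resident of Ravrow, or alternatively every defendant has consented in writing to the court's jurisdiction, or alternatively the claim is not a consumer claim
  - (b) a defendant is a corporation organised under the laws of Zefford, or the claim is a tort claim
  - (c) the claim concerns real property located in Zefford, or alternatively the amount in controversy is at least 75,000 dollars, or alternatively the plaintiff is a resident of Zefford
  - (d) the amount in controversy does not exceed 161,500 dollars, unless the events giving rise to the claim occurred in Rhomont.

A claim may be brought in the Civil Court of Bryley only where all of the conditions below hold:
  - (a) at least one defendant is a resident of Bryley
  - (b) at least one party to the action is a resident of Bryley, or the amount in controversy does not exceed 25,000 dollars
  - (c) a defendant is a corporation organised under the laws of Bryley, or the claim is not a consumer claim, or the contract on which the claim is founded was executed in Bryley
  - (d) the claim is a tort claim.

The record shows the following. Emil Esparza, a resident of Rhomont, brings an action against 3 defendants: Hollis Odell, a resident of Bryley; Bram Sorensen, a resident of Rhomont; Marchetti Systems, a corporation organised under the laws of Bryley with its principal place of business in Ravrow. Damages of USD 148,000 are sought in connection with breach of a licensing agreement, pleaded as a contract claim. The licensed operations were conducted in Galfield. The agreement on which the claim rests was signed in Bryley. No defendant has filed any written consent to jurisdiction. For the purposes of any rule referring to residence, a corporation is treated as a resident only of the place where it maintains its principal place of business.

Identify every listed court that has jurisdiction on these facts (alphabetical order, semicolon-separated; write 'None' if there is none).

None

The Ravrow District Court:
  (a) The claim does not concern real property. Not met.
  (b) Hollis Odell resides in Bryley, so one alternative holds. Satisfied.
  (c) The claim is a contract claim, not an employment claim. Condition met.
  (d) Marchetti Systems resides in Ravrow — that alternative is enough. Met.
  → The court lacks jurisdiction.
The Superior Court of Zefford:
  (a) The plaintiff resides in Rhomont, which is not Ravrow, which satisfies one of the alternatives. Condition met.
  (b) The corporate defendant(s) are organised in Bryley, not Zefford; the claim is a contract claim, not a tort claim — none of the alternatives is met. Not met.
  (c) The amount in controversy is USD 148,000, which meets the USD 75,000 floor, so this disjunct is met. Met.
  (d) The amount in controversy is USD 148,000, within the USD 161,500 ceiling. Satisfied.
  → At least one condition fails; no jurisdiction.
The Civil Court of Bryley:
  (a) Hollis Odell resides in Bryley. Satisfied.
  (b) Hollis Odell resides in Bryley, which satisfies one of the alternatives. Condition met.
  (c) Marchetti Systems is organised under the laws of Bryley, which satisfies one of the alternatives. Satisfied.
  (d) The claim is a contract claim, not a tort claim. Not satisfied.
  → Not every requirement is met — no jurisdiction.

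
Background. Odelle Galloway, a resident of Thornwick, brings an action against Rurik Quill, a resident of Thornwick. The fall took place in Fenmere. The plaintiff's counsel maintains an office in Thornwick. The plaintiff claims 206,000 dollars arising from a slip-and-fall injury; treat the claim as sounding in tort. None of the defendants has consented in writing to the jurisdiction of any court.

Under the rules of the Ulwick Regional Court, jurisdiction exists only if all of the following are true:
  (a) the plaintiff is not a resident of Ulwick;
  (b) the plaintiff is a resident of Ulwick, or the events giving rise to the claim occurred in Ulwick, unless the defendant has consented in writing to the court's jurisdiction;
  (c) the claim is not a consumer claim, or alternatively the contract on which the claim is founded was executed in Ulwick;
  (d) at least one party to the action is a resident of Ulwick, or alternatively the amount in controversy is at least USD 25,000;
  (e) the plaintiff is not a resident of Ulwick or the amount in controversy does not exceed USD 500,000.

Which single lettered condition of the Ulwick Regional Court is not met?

(b)

The Ulwick Regional Court:
  (a) The plaintiff resides in Thornwick, which is not Ulwick. Satisfied.
  (b) The plaintiff resides in Thornwick, not Ulwick; the operative events occurred in Fenmere, not Ulwick — none of the alternatives is met. And no such written consent has been filed, so the proviso does not save it. Not satisfied.
  (c) The claim is a tort claim, not a consumer claim, so this disjunct is met. Met.
  (d) The amount in controversy is 206,000 dollars, which meets the $25,000 floor, so one alternative holds. Met.
  (e) The plaintiff resides in Thornwick, which is not Ulwick, which satisfies one of the alternatives. Condition met.
Only condition (b) fails.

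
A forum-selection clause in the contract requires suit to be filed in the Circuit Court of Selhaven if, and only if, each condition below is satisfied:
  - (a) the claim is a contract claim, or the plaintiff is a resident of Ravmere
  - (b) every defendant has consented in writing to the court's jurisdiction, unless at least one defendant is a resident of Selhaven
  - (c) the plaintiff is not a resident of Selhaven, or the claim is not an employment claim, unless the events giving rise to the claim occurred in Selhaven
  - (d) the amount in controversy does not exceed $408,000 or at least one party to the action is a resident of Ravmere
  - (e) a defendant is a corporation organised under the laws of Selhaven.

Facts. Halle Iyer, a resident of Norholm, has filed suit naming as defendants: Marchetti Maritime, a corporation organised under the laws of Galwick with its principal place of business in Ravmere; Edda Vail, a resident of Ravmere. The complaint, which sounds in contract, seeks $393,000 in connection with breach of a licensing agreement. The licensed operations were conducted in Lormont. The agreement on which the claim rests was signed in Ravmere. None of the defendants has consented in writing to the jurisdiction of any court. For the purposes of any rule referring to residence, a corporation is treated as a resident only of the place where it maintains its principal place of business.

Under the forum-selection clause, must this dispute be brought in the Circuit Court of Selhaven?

No

The Circuit Court of Selhaven:
  (a) The claim is a contract claim, which satisfies one of the alternatives. Met.
  (b) No such written consent has been filed. The proviso offers no rescue either, since no defendant resides in Selhaven (they reside in Ravmere, Ravmere). Not met.
  (c) The plaintiff resides in Norholm, which is not Selhaven, which satisfies one of the alternatives. Met.
  (d) The amount in controversy is $393,000, within the $408,000 ceiling, so this disjunct is met. Condition met.
  (e) The corporate defendant(s) are organised in Galwick, not Selhaven. Not satisfied.
  → The clause does not apply.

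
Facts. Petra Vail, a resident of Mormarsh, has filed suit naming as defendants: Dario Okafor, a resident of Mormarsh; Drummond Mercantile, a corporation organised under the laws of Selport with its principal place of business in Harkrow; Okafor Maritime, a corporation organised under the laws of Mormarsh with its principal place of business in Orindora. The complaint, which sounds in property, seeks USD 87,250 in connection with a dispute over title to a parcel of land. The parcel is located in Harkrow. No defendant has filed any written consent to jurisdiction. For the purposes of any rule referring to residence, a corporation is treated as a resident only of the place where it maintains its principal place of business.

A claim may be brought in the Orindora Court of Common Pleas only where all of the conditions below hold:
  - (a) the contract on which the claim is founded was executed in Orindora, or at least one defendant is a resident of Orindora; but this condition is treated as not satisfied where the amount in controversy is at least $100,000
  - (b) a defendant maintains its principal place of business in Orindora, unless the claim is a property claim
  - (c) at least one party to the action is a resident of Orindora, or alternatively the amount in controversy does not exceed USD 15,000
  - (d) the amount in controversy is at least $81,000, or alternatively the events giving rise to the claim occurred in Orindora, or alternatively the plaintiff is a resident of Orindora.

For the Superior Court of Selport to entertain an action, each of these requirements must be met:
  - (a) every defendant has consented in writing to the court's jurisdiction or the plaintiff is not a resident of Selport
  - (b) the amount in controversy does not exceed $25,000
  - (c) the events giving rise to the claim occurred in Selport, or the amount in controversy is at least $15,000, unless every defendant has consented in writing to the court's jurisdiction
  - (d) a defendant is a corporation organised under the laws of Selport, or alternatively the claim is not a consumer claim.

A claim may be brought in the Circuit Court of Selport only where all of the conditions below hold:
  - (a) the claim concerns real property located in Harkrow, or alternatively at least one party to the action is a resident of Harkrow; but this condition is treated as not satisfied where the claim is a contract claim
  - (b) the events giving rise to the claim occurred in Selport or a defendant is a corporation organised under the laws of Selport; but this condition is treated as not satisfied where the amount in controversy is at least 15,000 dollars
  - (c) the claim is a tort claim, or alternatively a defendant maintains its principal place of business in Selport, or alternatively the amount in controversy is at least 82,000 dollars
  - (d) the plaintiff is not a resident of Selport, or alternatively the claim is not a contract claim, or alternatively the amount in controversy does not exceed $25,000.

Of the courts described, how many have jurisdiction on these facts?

1

The Orindora Court of Common Pleas:
  (a) Okafor Maritime resides in Orindora, which satisfies one of the alternatives. And the carve-out is inapplicable — the amount in controversy is USD 87,250, below the USD 100,000 floor. Satisfied.
  (b) Okafor Maritime has its principal place of business in Orindora. Satisfied.
  (c) Okafor Maritime resides in Orindora — that alternative is enough. Met.
  (d) The amount in controversy is 87,250 dollars, which meets the $81,000 floor, so this disjunct is met. Satisfied.
  → Every requirement is satisfied — jurisdiction.
The Superior Court of Selport:
  (a) The plaintiff resides in Mormarsh, which is not Selport, so this disjunct is met. Condition met.
  (b) The amount in controversy is USD 87,250, above the USD 25,000 ceiling. Fails.
  (c) The amount in controversy is 87,250 dollars, which meets the 15,000 dollars floor, so one alternative holds. Condition met.
  (d) Drummond Mercantile is organised under the laws of Selport, which satisfies one of the alternatives. Satisfied.
  → No jurisdiction.
The Circuit Court of Selport:
  (a) The property lies in Harkrow, so one alternative holds. The carve-out does not apply: the claim is a property claim, not a contract claim. Satisfied.
  (b) Drummond Mercantile is organised under the laws of Selport — that alternative is enough. But the amount in controversy is 87,250 dollars, which meets the USD 15,000 floor, triggering the carve-out and defeating this condition. Fails.
  (c) The amount in controversy is $87,250, which meets the USD 82,000 floor, so this disjunct is met. Condition met.
  (d) The plaintiff resides in Mormarsh, which is not Selport — that alternative is enough. Met.
  → The court lacks jurisdiction.
Courts with jurisdiction: the Orindora Court of Common Pleas — 1 in total.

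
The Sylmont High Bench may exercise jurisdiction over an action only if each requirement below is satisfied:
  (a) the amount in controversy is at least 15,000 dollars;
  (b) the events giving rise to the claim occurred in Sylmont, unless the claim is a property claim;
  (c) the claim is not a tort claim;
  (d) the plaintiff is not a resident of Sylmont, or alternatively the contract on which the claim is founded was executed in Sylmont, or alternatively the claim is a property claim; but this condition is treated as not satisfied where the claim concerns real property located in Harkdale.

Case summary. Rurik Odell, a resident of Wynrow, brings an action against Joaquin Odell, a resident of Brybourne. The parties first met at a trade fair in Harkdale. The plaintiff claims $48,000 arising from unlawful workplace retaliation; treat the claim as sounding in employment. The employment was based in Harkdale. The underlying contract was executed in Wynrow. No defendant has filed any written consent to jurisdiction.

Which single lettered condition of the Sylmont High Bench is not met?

(b)

The Sylmont High Bench:
  (a) The amount in controversy is USD 48,000, which meets the 15,000 dollars floor. Met.
  (b) The operative events occurred in Harkdale, not Sylmont. The proviso offers no rescue either, since the claim is an employment claim, not a property claim. Fails.
  (c) The claim is an employment claim, not a tort claim. Satisfied.
  (d) The plaintiff resides in Wynrow, which is not Sylmont — that alternative is enough. The carve-out does not apply: the claim does not concern real property. Condition met.
Only condition (b) fails.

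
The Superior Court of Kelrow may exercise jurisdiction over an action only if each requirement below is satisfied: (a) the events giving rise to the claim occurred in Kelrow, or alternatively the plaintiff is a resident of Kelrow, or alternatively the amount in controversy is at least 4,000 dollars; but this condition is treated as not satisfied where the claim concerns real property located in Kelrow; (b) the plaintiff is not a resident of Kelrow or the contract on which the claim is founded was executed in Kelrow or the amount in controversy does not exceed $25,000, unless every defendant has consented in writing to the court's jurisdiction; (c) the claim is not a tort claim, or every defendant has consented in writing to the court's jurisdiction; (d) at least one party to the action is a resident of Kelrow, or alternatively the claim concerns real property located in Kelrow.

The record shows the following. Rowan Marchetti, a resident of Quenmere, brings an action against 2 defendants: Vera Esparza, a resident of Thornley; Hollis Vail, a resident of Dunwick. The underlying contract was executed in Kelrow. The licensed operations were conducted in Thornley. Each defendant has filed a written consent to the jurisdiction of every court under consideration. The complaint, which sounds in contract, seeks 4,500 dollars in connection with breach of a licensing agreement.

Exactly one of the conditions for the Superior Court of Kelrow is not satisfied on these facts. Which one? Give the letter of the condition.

The Superior Court of Kelrow:
  (a) The amount in controversy is 4,500 dollars, which meets the USD 4,000 floor — that alternative is enough. And the carve-out is inapplicable — the claim does not concern real property. Satisfied.
  (b) The plaintiff resides in Quenmere, which is not Kelrow, which satisfies one of the alternatives. Condition met.
  (c) The claim is a contract claim, not a tort claim, so this disjunct is met. Condition met.
  (d) No party resides in Kelrow; the claim does not concern real property — no alternative holds. Not met.
Only condition (d) fails.

(d)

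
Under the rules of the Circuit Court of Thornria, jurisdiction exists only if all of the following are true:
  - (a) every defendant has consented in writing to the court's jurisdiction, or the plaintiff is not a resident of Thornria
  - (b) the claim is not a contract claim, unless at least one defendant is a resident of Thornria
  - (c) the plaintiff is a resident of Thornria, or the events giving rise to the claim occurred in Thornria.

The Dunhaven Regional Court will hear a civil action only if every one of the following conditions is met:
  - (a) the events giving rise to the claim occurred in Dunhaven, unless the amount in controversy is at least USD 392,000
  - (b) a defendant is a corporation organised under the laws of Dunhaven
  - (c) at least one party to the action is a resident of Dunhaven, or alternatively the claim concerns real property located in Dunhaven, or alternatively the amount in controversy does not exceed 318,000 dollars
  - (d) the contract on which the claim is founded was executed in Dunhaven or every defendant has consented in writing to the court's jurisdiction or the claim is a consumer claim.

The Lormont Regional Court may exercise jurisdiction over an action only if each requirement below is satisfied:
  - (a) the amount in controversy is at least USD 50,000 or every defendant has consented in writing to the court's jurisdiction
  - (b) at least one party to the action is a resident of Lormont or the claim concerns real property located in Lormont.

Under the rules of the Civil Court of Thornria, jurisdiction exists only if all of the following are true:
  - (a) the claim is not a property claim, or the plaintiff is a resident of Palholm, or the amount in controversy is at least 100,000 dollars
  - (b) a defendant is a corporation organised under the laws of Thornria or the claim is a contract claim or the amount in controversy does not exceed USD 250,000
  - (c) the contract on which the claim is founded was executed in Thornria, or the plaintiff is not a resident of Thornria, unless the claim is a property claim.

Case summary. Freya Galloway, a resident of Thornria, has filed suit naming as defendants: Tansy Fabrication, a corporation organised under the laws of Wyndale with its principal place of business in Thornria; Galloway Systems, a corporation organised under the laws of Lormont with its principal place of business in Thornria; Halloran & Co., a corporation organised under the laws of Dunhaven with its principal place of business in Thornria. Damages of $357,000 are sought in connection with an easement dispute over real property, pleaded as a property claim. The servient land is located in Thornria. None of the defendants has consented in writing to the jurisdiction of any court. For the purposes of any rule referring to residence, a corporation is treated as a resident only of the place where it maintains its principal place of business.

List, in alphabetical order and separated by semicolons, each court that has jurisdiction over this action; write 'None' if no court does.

None

The Circuit Court of Thornria:
  (a) No such written consent has been filed; the plaintiff resides in Thornria — no alternative holds. Not satisfied.
  (b) The claim is a property claim, not a contract claim. Met.
  (c) The plaintiff resides in Thornria, so one alternative holds. Condition met.
  → Not every requirement is met — no jurisdiction.
The Dunhaven Regional Court:
  (a) The operative events occurred in Thornria, not Dunhaven. The proviso offers no rescue either, since the amount in controversy is USD 357,000, below the 392,000 dollars floor. Not met.
  (b) Halloran & Co. is organised under the laws of Dunhaven. Met.
  (c) No party resides in Dunhaven; the property lies in Thornria, not Dunhaven; the amount in controversy is USD 357,000, above the 318,000 dollars ceiling — every alternative fails. Not satisfied.
  (d) No contract (and hence no place of execution) is alleged; no such written consent has been filed; the claim is a property claim, not a consumer claim — no alternative holds. Fails.
  → No jurisdiction.
The Lormont Regional Court:
  (a) The amount in controversy is $357,000, which meets the 50,000 dollars floor, so this disjunct is met. Condition met.
  (b) No party resides in Lormont; the property lies in Thornria, not Lormont — no alternative holds. Not satisfied.
  → No jurisdiction.
The Civil Court of Thornria:
  (a) The amount in controversy is 357,000 dollars, which meets the USD 100,000 floor, so this disjunct is met. Condition met.
  (b) The corporate defendant(s) are organised in Dunhaven, Lormont, Wyndale, not Thornria; the claim is a property claim, not a contract claim; the amount in controversy is USD 357,000, above the 250,000 dollars ceiling — every alternative fails. Not satisfied.
  (c) No contract (and hence no place of execution) is alleged; the plaintiff resides in Thornria — none of the alternatives is met. However, the claim is a property claim, so the 'unless' proviso supplies this condition. Satisfied.
  → At least one condition fails; no jurisdiction.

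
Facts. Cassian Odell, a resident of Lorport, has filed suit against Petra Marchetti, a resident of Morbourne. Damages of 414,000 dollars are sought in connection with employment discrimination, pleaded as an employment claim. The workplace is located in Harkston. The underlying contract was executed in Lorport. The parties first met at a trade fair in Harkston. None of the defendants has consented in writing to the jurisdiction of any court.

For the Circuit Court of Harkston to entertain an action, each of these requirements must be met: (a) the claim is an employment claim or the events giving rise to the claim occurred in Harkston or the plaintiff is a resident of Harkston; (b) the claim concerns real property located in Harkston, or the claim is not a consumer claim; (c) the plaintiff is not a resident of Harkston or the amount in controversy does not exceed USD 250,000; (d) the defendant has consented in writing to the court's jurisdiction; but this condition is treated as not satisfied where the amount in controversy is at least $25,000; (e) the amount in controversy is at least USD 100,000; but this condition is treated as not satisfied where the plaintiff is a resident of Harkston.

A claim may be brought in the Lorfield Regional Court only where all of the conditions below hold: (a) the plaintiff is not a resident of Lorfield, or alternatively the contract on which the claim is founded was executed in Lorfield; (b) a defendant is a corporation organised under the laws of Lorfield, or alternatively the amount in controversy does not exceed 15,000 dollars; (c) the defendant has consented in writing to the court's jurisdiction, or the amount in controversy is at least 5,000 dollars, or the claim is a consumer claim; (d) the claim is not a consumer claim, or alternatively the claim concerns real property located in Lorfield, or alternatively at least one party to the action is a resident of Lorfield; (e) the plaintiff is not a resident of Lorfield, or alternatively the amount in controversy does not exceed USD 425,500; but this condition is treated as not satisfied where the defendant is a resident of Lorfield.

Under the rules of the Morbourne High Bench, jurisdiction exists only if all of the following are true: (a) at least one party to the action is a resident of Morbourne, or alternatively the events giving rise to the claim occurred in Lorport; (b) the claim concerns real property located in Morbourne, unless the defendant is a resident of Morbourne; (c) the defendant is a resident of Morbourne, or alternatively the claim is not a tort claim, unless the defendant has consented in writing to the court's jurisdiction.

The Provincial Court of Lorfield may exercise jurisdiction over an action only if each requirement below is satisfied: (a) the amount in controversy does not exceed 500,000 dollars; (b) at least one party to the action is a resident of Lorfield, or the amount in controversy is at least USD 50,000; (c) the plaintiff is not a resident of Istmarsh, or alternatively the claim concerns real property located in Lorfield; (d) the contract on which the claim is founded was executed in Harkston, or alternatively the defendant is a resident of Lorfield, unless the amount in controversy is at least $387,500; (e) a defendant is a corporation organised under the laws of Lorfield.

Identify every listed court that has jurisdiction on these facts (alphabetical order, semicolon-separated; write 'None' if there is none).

The Circuit Court of Harkston:
  (a) The claim is an employment claim, which satisfies one of the alternatives. Condition met.
  (b) The claim is an employment claim, not a consumer claim — that alternative is enough. Met.
  (c) The plaintiff resides in Lorport, which is not Harkston, so one alternative holds. Condition met.
  (d) No such written consent has been filed. Fails.
  (e) The amount in controversy is USD 414,000, which meets the USD 100,000 floor. The exception is not triggered, since the plaintiff resides in Lorport, not Harkston. Met.
  → At least one condition fails; no jurisdiction.
The Lorfield Regional Court:
  (a) The plaintiff resides in Lorport, which is not Lorfield — that alternative is enough. Condition met.
  (b) No defendant is a corporation; the amount in controversy is USD 414,000, above the USD 15,000 ceiling — none of the alternatives is met. Condition not met.
  (c) The amount in controversy is $414,000, which meets the 5,000 dollars floor, which satisfies one of the alternatives. Satisfied.
  (d) The claim is an employment claim, not a consumer claim, so one alternative holds. Satisfied.
  (e) The plaintiff resides in Lorport, which is not Lorfield, so one alternative holds. The exception is not triggered, since the defendant resides in Morbourne, not Lorfield. Met.
  → No jurisdiction.
The Morbourne High Bench:
  (a) Petra Marchetti resides in Morbourne, which satisfies one of the alternatives. Condition met.
  (b) The claim does not concern real property. However, the defendant resides in Morbourne, so the 'unless' proviso supplies this condition. Condition met.
  (c) The defendant resides in Morbourne, so this disjunct is met. Met.
  → Every requirement is satisfied — jurisdiction.
The Provincial Court of Lorfield:
  (a) The amount in controversy is 414,000 dollars, within the 500,000 dollars ceiling. Satisfied.
  (b) The amount in controversy is USD 414,000, which meets the USD 50,000 floor, so this disjunct is met. Met.
  (c) The plaintiff resides in Lorport, which is not Istmarsh, so this disjunct is met. Satisfied.
  (d) The contract was executed in Lorport, not Harkston; the defendant resides in Morbourne, not Lorfield — none of the alternatives is met. But the amount in controversy is 414,000 dollars, which meets the $387,500 floor, and the 'unless' clause therefore excuses the requirement. Condition met.
  (e) No defendant is a corporation. Condition not met.
  → The court lacks jurisdiction.

the Morbourne High Bench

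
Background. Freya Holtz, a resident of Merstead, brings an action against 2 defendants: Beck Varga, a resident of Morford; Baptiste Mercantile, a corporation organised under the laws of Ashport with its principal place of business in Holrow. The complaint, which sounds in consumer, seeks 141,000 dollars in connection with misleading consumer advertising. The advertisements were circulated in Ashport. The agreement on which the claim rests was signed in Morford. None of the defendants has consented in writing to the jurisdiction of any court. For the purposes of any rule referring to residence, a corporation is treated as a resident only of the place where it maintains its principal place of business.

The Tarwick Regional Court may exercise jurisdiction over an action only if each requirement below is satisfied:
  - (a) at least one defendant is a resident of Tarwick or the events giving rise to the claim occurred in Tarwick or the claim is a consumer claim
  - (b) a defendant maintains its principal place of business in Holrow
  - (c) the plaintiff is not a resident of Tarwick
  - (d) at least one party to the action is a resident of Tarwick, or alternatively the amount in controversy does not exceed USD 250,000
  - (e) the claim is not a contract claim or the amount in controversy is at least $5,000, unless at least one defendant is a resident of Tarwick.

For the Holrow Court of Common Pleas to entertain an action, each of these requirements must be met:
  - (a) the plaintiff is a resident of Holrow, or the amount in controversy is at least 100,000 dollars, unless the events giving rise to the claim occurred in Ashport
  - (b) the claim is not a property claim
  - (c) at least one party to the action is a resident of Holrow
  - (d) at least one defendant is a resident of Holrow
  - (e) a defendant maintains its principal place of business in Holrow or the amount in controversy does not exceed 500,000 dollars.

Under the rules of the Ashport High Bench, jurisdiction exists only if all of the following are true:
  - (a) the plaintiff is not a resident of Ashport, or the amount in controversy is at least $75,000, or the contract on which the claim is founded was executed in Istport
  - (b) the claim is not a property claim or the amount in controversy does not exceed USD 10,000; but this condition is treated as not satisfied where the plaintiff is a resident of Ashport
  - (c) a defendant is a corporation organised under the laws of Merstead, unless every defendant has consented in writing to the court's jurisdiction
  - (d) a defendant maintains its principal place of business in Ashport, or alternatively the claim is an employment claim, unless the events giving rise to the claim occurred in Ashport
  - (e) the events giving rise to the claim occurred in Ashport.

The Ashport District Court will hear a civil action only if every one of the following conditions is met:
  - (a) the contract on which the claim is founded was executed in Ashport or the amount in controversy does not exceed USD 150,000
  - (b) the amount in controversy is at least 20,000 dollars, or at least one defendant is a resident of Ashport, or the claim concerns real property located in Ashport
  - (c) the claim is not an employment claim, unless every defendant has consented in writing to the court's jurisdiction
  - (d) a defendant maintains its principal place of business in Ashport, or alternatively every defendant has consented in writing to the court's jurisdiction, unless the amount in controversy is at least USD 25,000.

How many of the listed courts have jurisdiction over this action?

The Tarwick Regional Court:
  (a) The claim is a consumer claim, so this disjunct is met. Condition met.
  (b) Baptiste Mercantile has its principal place of business in Holrow. Satisfied.
  (c) The plaintiff resides in Merstead, which is not Tarwick. Met.
  (d) The amount in controversy is 141,000 dollars, within the 250,000 dollars ceiling, so this disjunct is met. Satisfied.
  (e) The claim is a consumer claim, not a contract claim, so this disjunct is met. Condition met.
  → Jurisdiction lies.
The Holrow Court of Common Pleas:
  (a) The amount in controversy is 141,000 dollars, which meets the USD 100,000 floor, so one alternative holds. Satisfied.
  (b) The claim is a consumer claim, not a property claim. Satisfied.
  (c) Baptiste Mercantile resides in Holrow. Satisfied.
  (d) Baptiste Mercantile resides in Holrow. Condition met.
  (e) Baptiste Mercantile has its principal place of business in Holrow, which satisfies one of the alternatives. Satisfied.
  → The court has jurisdiction.
The Ashport High Bench:
  (a) The plaintiff resides in Merstead, which is not Ashport, which satisfies one of the alternatives. Condition met.
  (b) The claim is a consumer claim, not a property claim, so this disjunct is met. And the carve-out is inapplicable — the plaintiff resides in Merstead, not Ashport. Satisfied.
  (c) The corporate defendant(s) are organised in Ashport, not Merstead. Nor does the 'unless' clause help: no such written consent has been filed. Not satisfied.
  (d) The corporate defendant(s) have their principal place of business in Holrow, not Ashport; the claim is a consumer claim, not an employment claim — every alternative fails. The proviso rescues it, though: the operative events occurred in Ashport. Satisfied.
  (e) The operative events occurred in Ashport. Met.
  → Not every requirement is met — no jurisdiction.
The Ashport District Court:
  (a) The amount in controversy is $141,000, within the 150,000 dollars ceiling, so one alternative holds. Satisfied.
  (b) The amount in controversy is 141,000 dollars, which meets the 20,000 dollars floor, so this disjunct is met. Met.
  (c) The claim is a consumer claim, not an employment claim. Met.
  (d) The corporate defendant(s) have their principal place of business in Holrow, not Ashport; no such written consent has been filed — none of the alternatives is met. The proviso rescues it, though: the amount in controversy is 141,000 dollars, which meets the USD 25,000 floor. Satisfied.
  → Jurisdiction lies.
Courts with jurisdiction: the Tarwick Regional Court, the Holrow Court of Common Pleas, the Ashport District Court — 3 in total.

3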